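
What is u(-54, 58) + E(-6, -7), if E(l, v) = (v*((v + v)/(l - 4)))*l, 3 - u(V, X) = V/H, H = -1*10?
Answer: 282/5 ≈ 56.400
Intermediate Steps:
H = -10
u(V, X) = 3 + V/10 (u(V, X) = 3 - V/(-10) = 3 - V*(-1)/10 = 3 - (-1)*V/10 = 3 + V/10)
E(l, v) = 2*l*v²/(-4 + l) (E(l, v) = (v*((2*v)/(-4 + l)))*l = (v*(2*v/(-4 + l)))*l = (2*v²/(-4 + l))*l = 2*l*v²/(-4 + l))
u(-54, 58) + E(-6, -7) = (3 + (⅒)*(-54)) + 2*(-6)*(-7)²/(-4 - 6) = (3 - 27/5) + 2*(-6)*49/(-10) = -12/5 + 2*(-6)*49*(-⅒) = -12/5 + 294/5 = 282/5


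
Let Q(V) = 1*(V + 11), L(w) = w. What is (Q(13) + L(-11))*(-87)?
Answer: -1131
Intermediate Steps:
Q(V) = 11 + V (Q(V) = 1*(11 + V) = 11 + V)
(Q(13) + L(-11))*(-87) = ((11 + 13) - 11)*(-87) = (24 - 11)*(-87) = 13*(-87) = -1131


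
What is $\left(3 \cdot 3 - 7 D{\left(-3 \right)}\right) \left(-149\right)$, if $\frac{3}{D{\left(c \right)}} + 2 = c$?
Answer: $- \frac{9834}{5} \approx -1966.8$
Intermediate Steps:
$D{\left(c \right)} = \frac{3}{-2 + c}$
$\left(3 \cdot 3 - 7 D{\left(-3 \right)}\right) \left(-149\right) = \left(3 \cdot 3 - 7 \frac{3}{-2 - 3}\right) \left(-149\right) = \left(9 - 7 \frac{3}{-5}\right) \left(-149\right) = \left(9 - 7 \cdot 3 \left(- \frac{1}{5}\right)\right) \left(-149\right) = \left(9 - - \frac{21}{5}\right) \left(-149\right) = \left(9 + \frac{21}{5}\right) \left(-149\right) = \frac{66}{5} \left(-149\right) = - \frac{9834}{5}$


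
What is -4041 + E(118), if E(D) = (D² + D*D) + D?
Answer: 23925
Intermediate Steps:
E(D) = D + 2*D² (E(D) = (D² + D²) + D = 2*D² + D = D + 2*D²)
-4041 + E(118) = -4041 + 118*(1 + 2*118) = -4041 + 118*(1 + 236) = -4041 + 118*237 = -4041 + 27966 = 23925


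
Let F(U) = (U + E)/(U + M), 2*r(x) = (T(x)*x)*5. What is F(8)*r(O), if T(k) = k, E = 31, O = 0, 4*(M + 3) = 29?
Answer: 0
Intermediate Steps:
M = 17/4 (M = -3 + (¼)*29 = -3 + 29/4 = 17/4 ≈ 4.2500)
r(x) = 5*x²/2 (r(x) = ((x*x)*5)/2 = (x²*5)/2 = (5*x²)/2 = 5*x²/2)
F(U) = (31 + U)/(17/4 + U) (F(U) = (U + 31)/(U + 17/4) = (31 + U)/(17/4 + U))
F(8)*r(O) = (4*(31 + 8)/(17 + 4*8))*((5/2)*0²) = (4*39/(17 + 32))*((5/2)*0) = (4*39/49)*0 = (4*(1/49)*39)*0 = (156/49)*0 = 0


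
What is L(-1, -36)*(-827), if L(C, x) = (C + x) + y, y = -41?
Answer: 64506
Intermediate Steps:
L(C, x) = -41 + C + x (L(C, x) = (C + x) - 41 = -41 + C + x)
L(-1, -36)*(-827) = (-41 - 1 - 36)*(-827) = -78*(-827) = 64506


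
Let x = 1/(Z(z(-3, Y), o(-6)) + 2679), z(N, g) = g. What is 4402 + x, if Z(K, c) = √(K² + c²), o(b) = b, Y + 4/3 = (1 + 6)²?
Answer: 284248591703/64572596 - 3*√20773/64572596 ≈ 4402.0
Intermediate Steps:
Y = 143/3 (Y = -4/3 + (1 + 6)² = -4/3 + 7² = -4/3 + 49 = 143/3 ≈ 47.667)
x = 1/(2679 + √20773/3) (x = 1/(√((143/3)² + (-6)²) + 2679) = 1/(√(20449/9 + 36) + 2679) = 1/(√(20773/9) + 2679) = 1/(√20773/3 + 2679) = 1/(2679 + √20773/3) ≈ 0.00036670)
4402 + x = 4402 + (24111/64572596 - 3*√20773/64572596) = 284248591703/64572596 - 3*√20773/64572596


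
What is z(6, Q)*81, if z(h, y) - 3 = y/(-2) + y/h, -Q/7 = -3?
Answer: -324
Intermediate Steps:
Q = 21 (Q = -7*(-3) = 21)
z(h, y) = 3 - y/2 + y/h (z(h, y) = 3 + (y/(-2) + y/h) = 3 + (y*(-½) + y/h) = 3 + (-y/2 + y/h) = 3 - y/2 + y/h)
z(6, Q)*81 = (3 - ½*21 + 21/6)*81 = (3 - 21/2 + 21*(⅙))*81 = (3 - 21/2 + 7/2)*81 = -4*81 = -324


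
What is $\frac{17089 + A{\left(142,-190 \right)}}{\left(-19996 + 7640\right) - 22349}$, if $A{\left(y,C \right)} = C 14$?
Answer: $- \frac{14429}{34705} \approx -0.41576$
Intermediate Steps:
$A{\left(y,C \right)} = 14 C$
$\frac{17089 + A{\left(142,-190 \right)}}{\left(-19996 + 7640\right) - 22349} = \frac{17089 + 14 \left(-190\right)}{\left(-19996 + 7640\right) - 22349} = \frac{17089 - 2660}{-12356 - 22349} = \frac{14429}{-34705} = 14429 \left(- \frac{1}{34705}\right) = - \frac{14429}{34705}$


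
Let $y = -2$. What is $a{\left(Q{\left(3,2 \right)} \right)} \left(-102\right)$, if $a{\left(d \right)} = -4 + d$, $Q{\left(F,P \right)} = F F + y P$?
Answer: $-102$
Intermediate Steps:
$Q{\left(F,P \right)} = F^{2} - 2 P$ ($Q{\left(F,P \right)} = F F - 2 P = F^{2} - 2 P$)
$a{\left(Q{\left(3,2 \right)} \right)} \left(-102\right) = \left(-4 + \left(3^{2} - 4\right)\right) \left(-102\right) = \left(-4 + \left(9 - 4\right)\right) \left(-102\right) = \left(-4 + 5\right) \left(-102\right) = 1 \left(-102\right) = -102$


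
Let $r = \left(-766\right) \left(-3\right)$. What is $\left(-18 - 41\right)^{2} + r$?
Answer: $5779$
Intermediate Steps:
$r = 2298$
$\left(-18 - 41\right)^{2} + r = \left(-18 - 41\right)^{2} + 2298 = \left(-59\right)^{2} + 2298 = 3481 + 2298 = 5779$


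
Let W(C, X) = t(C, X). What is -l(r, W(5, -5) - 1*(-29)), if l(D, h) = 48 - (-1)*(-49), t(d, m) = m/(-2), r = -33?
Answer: 1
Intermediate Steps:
t(d, m) = -m/2 (t(d, m) = m*(-½) = -m/2)
W(C, X) = -X/2
l(D, h) = -1 (l(D, h) = 48 - 1*49 = 48 - 49 = -1)
-l(r, W(5, -5) - 1*(-29)) = -1*(-1) = 1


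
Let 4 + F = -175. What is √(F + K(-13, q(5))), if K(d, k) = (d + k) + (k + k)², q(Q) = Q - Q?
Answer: 8*I*√3 ≈ 13.856*I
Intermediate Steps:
F = -179 (F = -4 - 175 = -179)
q(Q) = 0
K(d, k) = d + k + 4*k² (K(d, k) = (d + k) + (2*k)² = (d + k) + 4*k² = d + k + 4*k²)
√(F + K(-13, q(5))) = √(-179 + (-13 + 0 + 4*0²)) = √(-179 + (-13 + 0 + 4*0)) = √(-179 + (-13 + 0 + 0)) = √(-179 - 13) = √(-192) = 8*I*√3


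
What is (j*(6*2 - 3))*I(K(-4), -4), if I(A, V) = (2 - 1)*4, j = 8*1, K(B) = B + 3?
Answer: 288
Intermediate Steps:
K(B) = 3 + B
j = 8
I(A, V) = 4 (I(A, V) = 1*4 = 4)
(j*(6*2 - 3))*I(K(-4), -4) = (8*(6*2 - 3))*4 = (8*(12 - 3))*4 = (8*9)*4 = 72*4 = 288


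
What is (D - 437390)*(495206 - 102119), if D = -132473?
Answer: -224005737081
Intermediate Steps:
(D - 437390)*(495206 - 102119) = (-132473 - 437390)*(495206 - 102119) = -569863*393087 = -224005737081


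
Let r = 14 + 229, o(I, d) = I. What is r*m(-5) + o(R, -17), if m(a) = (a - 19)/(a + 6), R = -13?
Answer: -5845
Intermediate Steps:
m(a) = (-19 + a)/(6 + a)
r = 243
r*m(-5) + o(R, -17) = 243*((-19 - 5)/(6 - 5)) - 13 = 243*(-24/1) - 13 = 243*(1*(-24)) - 13 = 243*(-24) - 13 = -5832 - 13 = -5845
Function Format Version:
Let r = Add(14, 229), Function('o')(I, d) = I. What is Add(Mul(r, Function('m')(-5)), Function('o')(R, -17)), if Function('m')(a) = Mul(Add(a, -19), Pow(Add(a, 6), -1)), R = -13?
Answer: -5845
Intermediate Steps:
Function('m')(a) = Mul(Pow(Add(6, a), -1), Add(-19, a)) (Function('m')(a) = Mul(Add(-19, a), Pow(Add(6, a), -1)) = Mul(Pow(Add(6, a), -1), Add(-19, a)))
r = 243
Add(Mul(r, Function('m')(-5)), Function('o')(R, -17)) = Add(Mul(243, Mul(Pow(Add(6, -5), -1), Add(-19, -5))), -13) = Add(Mul(243, Mul(Pow(1, -1), -24)), -13) = Add(Mul(243, Mul(1, -24)), -13) = Add(Mul(243, -24), -13) = Add(-5832, -13) = -5845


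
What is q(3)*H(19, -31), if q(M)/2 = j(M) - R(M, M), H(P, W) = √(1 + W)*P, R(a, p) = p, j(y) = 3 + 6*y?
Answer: 684*I*√30 ≈ 3746.4*I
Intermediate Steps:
H(P, W) = P*√(1 + W)
q(M) = 6 + 10*M (q(M) = 2*((3 + 6*M) - M) = 2*(3 + 5*M) = 6 + 10*M)
q(3)*H(19, -31) = (6 + 10*3)*(19*√(1 - 31)) = (6 + 30)*(19*√(-30)) = 36*(19*(I*√30)) = 36*(19*I*√30) = 684*I*√30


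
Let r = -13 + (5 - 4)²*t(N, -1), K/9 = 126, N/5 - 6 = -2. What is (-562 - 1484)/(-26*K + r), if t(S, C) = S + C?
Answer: 341/4913 ≈ 0.069408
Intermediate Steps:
N = 20 (N = 30 + 5*(-2) = 30 - 10 = 20)
t(S, C) = C + S
K = 1134 (K = 9*126 = 1134)
r = 6 (r = -13 + (5 - 4)²*(-1 + 20) = -13 + 1²*19 = -13 + 1*19 = -13 + 19 = 6)
(-562 - 1484)/(-26*K + r) = (-562 - 1484)/(-26*1134 + 6) = -2046/(-29484 + 6) = -2046/(-29478) = -2046*(-1/29478) = 341/4913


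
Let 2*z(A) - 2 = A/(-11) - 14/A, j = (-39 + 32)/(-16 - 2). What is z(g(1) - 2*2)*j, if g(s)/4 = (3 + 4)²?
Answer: -114779/38016 ≈ -3.0192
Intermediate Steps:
g(s) = 196 (g(s) = 4*(3 + 4)² = 4*7² = 4*49 = 196)
j = 7/18 (j = -7/(-18) = -7*(-1/18) = 7/18 ≈ 0.38889)
z(A) = 1 - 7/A - A/22 (z(A) = 1 + (A/(-11) - 14/A)/2 = 1 + (A*(-1/11) - 14/A)/2 = 1 + (-A/11 - 14/A)/2 = 1 + (-14/A - A/11)/2 = 1 + (-7/A - A/22) = 1 - 7/A - A/22)
z(g(1) - 2*2)*j = (1 - 7/(196 - 2*2) - (196 - 2*2)/22)*(7/18) = (1 - 7/(196 - 4) - (196 - 4)/22)*(7/18) = (1 - 7/192 - 1/22*192)*(7/18) = (1 - 7*1/192 - 96/11)*(7/18) = (1 - 7/192 - 96/11)*(7/18) = -16397/2112*7/18 = -114779/38016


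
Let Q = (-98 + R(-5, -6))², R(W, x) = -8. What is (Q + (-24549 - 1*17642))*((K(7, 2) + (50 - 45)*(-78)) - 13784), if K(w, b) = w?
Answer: 438539485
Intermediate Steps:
Q = 11236 (Q = (-98 - 8)² = (-106)² = 11236)
(Q + (-24549 - 1*17642))*((K(7, 2) + (50 - 45)*(-78)) - 13784) = (11236 + (-24549 - 1*17642))*((7 + (50 - 45)*(-78)) - 13784) = (11236 + (-24549 - 17642))*((7 + 5*(-78)) - 13784) = (11236 - 42191)*((7 - 390) - 13784) = -30955*(-383 - 13784) = -30955*(-14167) = 438539485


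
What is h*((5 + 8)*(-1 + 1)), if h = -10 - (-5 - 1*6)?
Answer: 0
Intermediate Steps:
h = 1 (h = -10 - (-5 - 6) = -10 - 1*(-11) = -10 + 11 = 1)
h*((5 + 8)*(-1 + 1)) = 1*((5 + 8)*(-1 + 1)) = 1*(13*0) = 1*0 = 0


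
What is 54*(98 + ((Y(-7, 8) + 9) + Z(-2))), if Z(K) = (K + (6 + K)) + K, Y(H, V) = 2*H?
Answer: 5022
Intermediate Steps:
Z(K) = 6 + 3*K (Z(K) = (6 + 2*K) + K = 6 + 3*K)
54*(98 + ((Y(-7, 8) + 9) + Z(-2))) = 54*(98 + ((2*(-7) + 9) + (6 + 3*(-2)))) = 54*(98 + ((-14 + 9) + (6 - 6))) = 54*(98 + (-5 + 0)) = 54*(98 - 5) = 54*93 = 5022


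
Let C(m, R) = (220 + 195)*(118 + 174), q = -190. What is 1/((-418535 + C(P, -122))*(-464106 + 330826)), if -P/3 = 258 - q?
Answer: 1/39631474400 ≈ 2.5232e-11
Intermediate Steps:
P = -1344 (P = -3*(258 - 1*(-190)) = -3*(258 + 190) = -3*448 = -1344)
C(m, R) = 121180 (C(m, R) = 415*292 = 121180)
1/((-418535 + C(P, -122))*(-464106 + 330826)) = 1/((-418535 + 121180)*(-464106 + 330826)) = 1/(-297355*(-133280)) = 1/39631474400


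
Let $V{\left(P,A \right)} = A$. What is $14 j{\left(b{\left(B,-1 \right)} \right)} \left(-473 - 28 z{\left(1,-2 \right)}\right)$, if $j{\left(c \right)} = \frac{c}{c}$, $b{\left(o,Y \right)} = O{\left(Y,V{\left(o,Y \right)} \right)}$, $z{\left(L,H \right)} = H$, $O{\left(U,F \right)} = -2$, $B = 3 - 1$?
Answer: $-5838$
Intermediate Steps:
$B = 2$ ($B = 3 - 1 = 2$)
$b{\left(o,Y \right)} = -2$
$j{\left(c \right)} = 1$
$14 j{\left(b{\left(B,-1 \right)} \right)} \left(-473 - 28 z{\left(1,-2 \right)}\right) = 14 \cdot 1 \left(-473 - -56\right) = 14 \left(-473 + 56\right) = 14 \left(-417\right) = -5838$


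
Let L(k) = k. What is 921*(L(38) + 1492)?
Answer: 1409130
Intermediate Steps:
921*(L(38) + 1492) = 921*(38 + 1492) = 921*1530 = 1409130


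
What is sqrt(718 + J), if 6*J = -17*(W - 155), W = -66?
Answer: sqrt(48390)/6 ≈ 36.663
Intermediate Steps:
J = 3757/6 (J = (-17*(-66 - 155))/6 = (-17*(-221))/6 = (1/6)*3757 = 3757/6 ≈ 626.17)
sqrt(718 + J) = sqrt(718 + 3757/6) = sqrt(8065/6) = sqrt(48390)/6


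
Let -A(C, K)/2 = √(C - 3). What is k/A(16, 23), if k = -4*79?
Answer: 158*√13/13 ≈ 43.821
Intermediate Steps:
k = -316
A(C, K) = -2*√(-3 + C) (A(C, K) = -2*√(C - 3) = -2*√(-3 + C))
k/A(16, 23) = -316*(-1/(2*√(-3 + 16))) = -316*(-√13/26) = -(-158)*√13/13 = 158*√13/13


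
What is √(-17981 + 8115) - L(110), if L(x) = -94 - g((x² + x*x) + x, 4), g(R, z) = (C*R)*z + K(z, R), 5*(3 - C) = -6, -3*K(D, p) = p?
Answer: 1201196/3 + I*√9866 ≈ 4.004e+5 + 99.328*I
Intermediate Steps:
K(D, p) = -p/3
C = 21/5 (C = 3 - ⅕*(-6) = 3 + 6/5 = 21/5 ≈ 4.2000)
g(R, z) = -R/3 + 21*R*z/5 (g(R, z) = (21*R/5)*z - R/3 = 21*R*z/5 - R/3 = -R/3 + 21*R*z/5)
L(x) = -94 - 494*x²/15 - 247*x/15 (L(x) = -94 - ((x² + x*x) + x)*(-5 + 63*4)/15 = -94 - ((x² + x²) + x)*(-5 + 252)/15 = -94 - (2*x² + x)*247/15 = -94 - (x + 2*x²)*247/15 = -94 - (247*x/15 + 494*x²/15) = -94 + (-494*x²/15 - 247*x/15) = -94 - 494*x²/15 - 247*x/15)
√(-17981 + 8115) - L(110) = √(-17981 + 8115) - (-94 - 247/15*110*(1 + 2*110)) = √(-9866) - (-94 - 247/15*110*(1 + 220)) = I*√9866 - (-94 - 247/15*110*221) = I*√9866 - (-94 - 1200914/3) = I*√9866 - 1*(-1201196/3) = I*√9866 + 1201196/3 = 1201196/3 + I*√9866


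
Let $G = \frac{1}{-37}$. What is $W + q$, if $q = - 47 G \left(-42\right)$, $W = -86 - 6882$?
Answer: $- \frac{259790}{37} \approx -7021.4$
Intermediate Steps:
$G = - \frac{1}{37} \approx -0.027027$
$W = -6968$ ($W = -86 - 6882 = -6968$)
$q = - \frac{1974}{37}$ ($q = \left(-47\right) \left(- \frac{1}{37}\right) \left(-42\right) = \frac{47}{37} \left(-42\right) = - \frac{1974}{37} \approx -53.351$)
$W + q = -6968 - \frac{1974}{37} = - \frac{259790}{37}$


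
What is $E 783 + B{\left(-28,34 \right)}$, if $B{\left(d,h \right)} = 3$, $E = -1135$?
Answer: $-888702$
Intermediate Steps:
$E 783 + B{\left(-28,34 \right)} = \left(-1135\right) 783 + 3 = -888705 + 3 = -888702$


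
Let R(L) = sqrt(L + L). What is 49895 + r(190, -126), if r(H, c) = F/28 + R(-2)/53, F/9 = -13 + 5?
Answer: 349247/7 + 2*I/53 ≈ 49892.0 + 0.037736*I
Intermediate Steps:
F = -72 (F = 9*(-13 + 5) = 9*(-8) = -72)
R(L) = sqrt(2)*sqrt(L) (R(L) = sqrt(2*L) = sqrt(2)*sqrt(L))
r(H, c) = -18/7 + 2*I/53 (r(H, c) = -72/28 + (sqrt(2)*sqrt(-2))/53 = -72*1/28 + (sqrt(2)*(I*sqrt(2)))*(1/53) = -18/7 + (2*I)*(1/53) = -18/7 + 2*I/53)
49895 + r(190, -126) = 49895 + (-18/7 + 2*I/53) = 349247/7 + 2*I/53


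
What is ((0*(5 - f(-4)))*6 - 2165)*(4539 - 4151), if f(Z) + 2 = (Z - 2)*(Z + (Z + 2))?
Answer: -840020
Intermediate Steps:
f(Z) = -2 + (-2 + Z)*(2 + 2*Z) (f(Z) = -2 + (Z - 2)*(Z + (Z + 2)) = -2 + (-2 + Z)*(Z + (2 + Z)) = -2 + (-2 + Z)*(2 + 2*Z))
((0*(5 - f(-4)))*6 - 2165)*(4539 - 4151) = ((0*(5 - (-6 - 2*(-4) + 2*(-4)²)))*6 - 2165)*(4539 - 4151) = ((0*(5 - (-6 + 8 + 2*16)))*6 - 2165)*388 = ((0*(5 - (-6 + 8 + 32)))*6 - 2165)*388 = ((0*(5 - 1*34))*6 - 2165)*388 = ((0*(5 - 34))*6 - 2165)*388 = ((0*(-29))*6 - 2165)*388 = (0*6 - 2165)*388 = (0 - 2165)*388 = -2165*388 = -840020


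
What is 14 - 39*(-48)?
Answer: 1886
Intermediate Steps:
14 - 39*(-48) = 14 + 1872 = 1886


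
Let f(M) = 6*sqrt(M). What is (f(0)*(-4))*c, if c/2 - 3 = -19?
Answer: 0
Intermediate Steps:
c = -32 (c = 6 + 2*(-19) = 6 - 38 = -32)
(f(0)*(-4))*c = ((6*sqrt(0))*(-4))*(-32) = ((6*0)*(-4))*(-32) = (0*(-4))*(-32) = 0*(-32) = 0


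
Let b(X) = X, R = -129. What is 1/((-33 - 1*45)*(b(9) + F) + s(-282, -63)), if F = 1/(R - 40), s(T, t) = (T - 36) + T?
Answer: -13/16920 ≈ -0.00076832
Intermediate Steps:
s(T, t) = -36 + 2*T (s(T, t) = (-36 + T) + T = -36 + 2*T)
F = -1/169 (F = 1/(-129 - 40) = 1/(-169) = -1/169 ≈ -0.0059172)
1/((-33 - 1*45)*(b(9) + F) + s(-282, -63)) = 1/((-33 - 1*45)*(9 - 1/169) + (-36 + 2*(-282))) = 1/((-33 - 45)*(1520/169) + (-36 - 564)) = 1/(-78*1520/169 - 600) = 1/(-9120/13 - 600) = 1/(-16920/13) = -13/16920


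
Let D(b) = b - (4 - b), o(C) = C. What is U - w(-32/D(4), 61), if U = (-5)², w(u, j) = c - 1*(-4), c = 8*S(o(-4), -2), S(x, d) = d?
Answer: 37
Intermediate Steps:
D(b) = -4 + 2*b (D(b) = b + (-4 + b) = -4 + 2*b)
c = -16 (c = 8*(-2) = -16)
w(u, j) = -12 (w(u, j) = -16 - 1*(-4) = -16 + 4 = -12)
U = 25
U - w(-32/D(4), 61) = 25 - 1*(-12) = 25 + 12 = 37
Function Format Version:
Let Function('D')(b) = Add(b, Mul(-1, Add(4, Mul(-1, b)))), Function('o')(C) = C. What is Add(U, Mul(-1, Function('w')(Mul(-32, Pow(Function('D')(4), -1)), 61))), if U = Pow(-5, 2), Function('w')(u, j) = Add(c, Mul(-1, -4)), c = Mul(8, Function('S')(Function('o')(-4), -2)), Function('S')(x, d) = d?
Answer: 37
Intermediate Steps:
Function('D')(b) = Add(-4, Mul(2, b)) (Function('D')(b) = Add(b, Add(-4, b)) = Add(-4, Mul(2, b)))
c = -16 (c = Mul(8, -2) = -16)
Function('w')(u, j) = -12 (Function('w')(u, j) = Add(-16, Mul(-1, -4)) = Add(-16, 4) = -12)
U = 25
Add(U, Mul(-1, Function('w')(Mul(-32, Pow(Function('D')(4), -1)), 61))) = Add(25, Mul(-1, -12)) = Add(25, 12) = 37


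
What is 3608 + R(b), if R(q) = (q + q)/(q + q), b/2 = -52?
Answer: 3609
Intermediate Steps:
b = -104 (b = 2*(-52) = -104)
R(q) = 1 (R(q) = (2*q)/((2*q)) = (2*q)*(1/(2*q)) = 1)
3608 + R(b) = 3608 + 1 = 3609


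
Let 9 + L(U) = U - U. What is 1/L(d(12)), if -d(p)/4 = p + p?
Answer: -1/9 ≈ -0.11111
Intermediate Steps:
d(p) = -8*p (d(p) = -4*(p + p) = -8*p)
L(U) = -9 (L(U) = -9 + (U - U) = -9 + 0 = -9)
1/L(d(12)) = 1/(-9) = -1/9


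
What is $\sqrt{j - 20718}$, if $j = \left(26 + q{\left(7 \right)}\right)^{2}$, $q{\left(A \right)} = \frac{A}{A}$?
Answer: $3 i \sqrt{2221} \approx 141.38 i$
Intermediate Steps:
$q{\left(A \right)} = 1$
$j = 729$ ($j = \left(26 + 1\right)^{2} = 27^{2} = 729$)
$\sqrt{j - 20718} = \sqrt{729 - 20718} = \sqrt{-19989} = 3 i \sqrt{2221}$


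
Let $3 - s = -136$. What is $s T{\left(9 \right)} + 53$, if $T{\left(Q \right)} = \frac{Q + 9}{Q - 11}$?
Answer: $-1198$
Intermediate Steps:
$s = 139$ ($s = 3 - -136 = 3 + 136 = 139$)
$T{\left(Q \right)} = \frac{9 + Q}{-11 + Q}$
$s T{\left(9 \right)} + 53 = 139 \frac{9 + 9}{-11 + 9} + 53 = 139 \frac{1}{-2} \cdot 18 + 53 = 139 \left(\left(- \frac{1}{2}\right) 18\right) + 53 = 139 \left(-9\right) + 53 = -1251 + 53 = -1198$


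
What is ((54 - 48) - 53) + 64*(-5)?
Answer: -367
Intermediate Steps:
((54 - 48) - 53) + 64*(-5) = (6 - 53) - 320 = -47 - 320 = -367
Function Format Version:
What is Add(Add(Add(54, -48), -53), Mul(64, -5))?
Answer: -367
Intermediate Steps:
Add(Add(Add(54, -48), -53), Mul(64, -5)) = Add(Add(6, -53), -320) = Add(-47, -320) = -367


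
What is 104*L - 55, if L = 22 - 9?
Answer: 1297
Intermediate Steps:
L = 13
104*L - 55 = 104*13 - 55 = 1352 - 55 = 1297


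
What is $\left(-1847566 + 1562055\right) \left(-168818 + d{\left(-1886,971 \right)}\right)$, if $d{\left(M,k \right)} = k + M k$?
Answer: $570780172183$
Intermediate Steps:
$\left(-1847566 + 1562055\right) \left(-168818 + d{\left(-1886,971 \right)}\right) = \left(-1847566 + 1562055\right) \left(-168818 + 971 \left(1 - 1886\right)\right) = - 285511 \left(-168818 + 971 \left(-1885\right)\right) = - 285511 \left(-168818 - 1830335\right) = \left(-285511\right) \left(-1999153\right) = 570780172183$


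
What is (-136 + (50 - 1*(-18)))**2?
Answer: 4624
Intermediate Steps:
(-136 + (50 - 1*(-18)))**2 = (-136 + (50 + 18))**2 = (-136 + 68)**2 = (-68)**2 = 4624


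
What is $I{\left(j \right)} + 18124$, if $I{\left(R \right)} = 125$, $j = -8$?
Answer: $18249$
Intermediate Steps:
$I{\left(j \right)} + 18124 = 125 + 18124 = 18249$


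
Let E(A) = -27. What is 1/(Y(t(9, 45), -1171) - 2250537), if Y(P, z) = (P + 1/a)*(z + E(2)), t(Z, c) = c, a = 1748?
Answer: -874/2014087277 ≈ -4.3394e-7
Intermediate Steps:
Y(P, z) = (-27 + z)*(1/1748 + P) (Y(P, z) = (P + 1/1748)*(z - 27) = (P + 1/1748)*(-27 + z) = (1/1748 + P)*(-27 + z) = (-27 + z)*(1/1748 + P))
1/(Y(t(9, 45), -1171) - 2250537) = 1/((-27/1748 + (1/1748)*(-1171) + 45*(-27 - 1171)) - 2250537) = 1/((-27/1748 - 1171/1748 + 45*(-1198)) - 2250537) = 1/((-27/1748 - 1171/1748 - 53910) - 2250537) = 1/(-47117939/874 - 2250537) = 1/(-2014087277/874) = -874/2014087277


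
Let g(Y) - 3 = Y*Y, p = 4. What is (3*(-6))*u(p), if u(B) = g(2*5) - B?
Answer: -1782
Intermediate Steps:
g(Y) = 3 + Y**2 (g(Y) = 3 + Y*Y = 3 + Y**2)
u(B) = 103 - B (u(B) = (3 + (2*5)**2) - B = (3 + 10**2) - B = (3 + 100) - B = 103 - B)
(3*(-6))*u(p) = (3*(-6))*(103 - 1*4) = -18*(103 - 4) = -18*99 = -1782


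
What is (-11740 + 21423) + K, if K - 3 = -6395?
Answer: 3291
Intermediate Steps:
K = -6392 (K = 3 - 6395 = -6392)
(-11740 + 21423) + K = (-11740 + 21423) - 6392 = 9683 - 6392 = 3291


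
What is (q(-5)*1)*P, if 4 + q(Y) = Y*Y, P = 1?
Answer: 21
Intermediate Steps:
q(Y) = -4 + Y² (q(Y) = -4 + Y*Y = -4 + Y²)
(q(-5)*1)*P = ((-4 + (-5)²)*1)*1 = ((-4 + 25)*1)*1 = (21*1)*1 = 21*1 = 21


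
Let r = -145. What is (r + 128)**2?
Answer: 289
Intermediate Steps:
(r + 128)**2 = (-145 + 128)**2 = (-17)**2 = 289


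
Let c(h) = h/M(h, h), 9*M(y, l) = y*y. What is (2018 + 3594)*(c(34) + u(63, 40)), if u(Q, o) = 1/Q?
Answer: 1686406/1071 ≈ 1574.6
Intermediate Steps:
M(y, l) = y²/9 (M(y, l) = (y*y)/9 = y²/9)
c(h) = 9/h (c(h) = h/((h²/9)) = h*(9/h²) = 9/h)
(2018 + 3594)*(c(34) + u(63, 40)) = (2018 + 3594)*(9/34 + 1/63) = 5612*(9*(1/34) + 1/63) = 5612*(9/34 + 1/63) = 5612*(601/2142) = 1686406/1071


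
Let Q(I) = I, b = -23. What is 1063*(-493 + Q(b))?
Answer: -548508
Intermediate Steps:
1063*(-493 + Q(b)) = 1063*(-493 - 23) = 1063*(-516) = -548508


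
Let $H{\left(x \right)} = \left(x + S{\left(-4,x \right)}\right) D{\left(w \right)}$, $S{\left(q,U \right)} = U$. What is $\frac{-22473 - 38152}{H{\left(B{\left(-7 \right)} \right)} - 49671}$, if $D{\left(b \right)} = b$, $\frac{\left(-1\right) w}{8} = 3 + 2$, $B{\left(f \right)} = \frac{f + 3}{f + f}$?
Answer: $\frac{424375}{347857} \approx 1.22$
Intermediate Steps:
$B{\left(f \right)} = \frac{3 + f}{2 f}$
$w = -40$ ($w = - 8 \left(3 + 2\right) = \left(-8\right) 5 = -40$)
$H{\left(x \right)} = - 80 x$ ($H{\left(x \right)} = \left(x + x\right) \left(-40\right) = 2 x \left(-40\right) = - 80 x$)
$\frac{-22473 - 38152}{H{\left(B{\left(-7 \right)} \right)} - 49671} = \frac{-22473 - 38152}{- 80 \frac{3 - 7}{2 \left(-7\right)} - 49671} = - \frac{60625}{- 80 \cdot \frac{1}{2} \left(- \frac{1}{7}\right) \left(-4\right) - 49671} = - \frac{60625}{\left(-80\right) \frac{2}{7} - 49671} = - \frac{60625}{- \frac{160}{7} - 49671} = - \frac{60625}{- \frac{347857}{7}} = \left(-60625\right) \left(- \frac{7}{347857}\right) = \frac{424375}{347857}$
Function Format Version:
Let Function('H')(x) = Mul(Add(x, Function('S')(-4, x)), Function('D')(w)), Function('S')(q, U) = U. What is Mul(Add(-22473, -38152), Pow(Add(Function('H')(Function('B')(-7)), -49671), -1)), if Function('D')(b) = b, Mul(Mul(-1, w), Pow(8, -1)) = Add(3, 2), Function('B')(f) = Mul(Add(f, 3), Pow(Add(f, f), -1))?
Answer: Rational(424375, 347857) ≈ 1.2200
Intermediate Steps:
Function('B')(f) = Mul(Rational(1, 2), Pow(f, -1), Add(3, f)) (Function('B')(f) = Mul(Add(3, f), Pow(Mul(2, f), -1)) = Mul(Add(3, f), Mul(Rational(1, 2), Pow(f, -1))) = Mul(Rational(1, 2), Pow(f, -1), Add(3, f)))
w = -40 (w = Mul(-8, Add(3, 2)) = Mul(-8, 5) = -40)
Function('H')(x) = Mul(-80, x) (Function('H')(x) = Mul(Add(x, x), -40) = Mul(Mul(2, x), -40) = Mul(-80, x))
Mul(Add(-22473, -38152), Pow(Add(Function('H')(Function('B')(-7)), -49671), -1)) = Mul(Add(-22473, -38152), Pow(Add(Mul(-80, Mul(Rational(1, 2), Pow(-7, -1), Add(3, -7))), -49671), -1)) = Mul(-60625, Pow(Add(Mul(-80, Mul(Rational(1, 2), Rational(-1, 7), -4)), -49671), -1)) = Mul(-60625, Pow(Add(Mul(-80, Rational(2, 7)), -49671), -1)) = Mul(-60625, Pow(Add(Rational(-160, 7), -49671), -1)) = Mul(-60625, Pow(Rational(-347857, 7), -1)) = Mul(-60625, Rational(-7, 347857)) = Rational(424375, 347857)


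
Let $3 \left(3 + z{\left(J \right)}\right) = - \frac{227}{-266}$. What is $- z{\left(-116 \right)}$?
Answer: $\frac{2167}{798} \approx 2.7155$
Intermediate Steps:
$z{\left(J \right)} = - \frac{2167}{798}$ ($z{\left(J \right)} = -3 + \frac{\left(-227\right) \frac{1}{-266}}{3} = -3 + \frac{\left(-227\right) \left(- \frac{1}{266}\right)}{3} = -3 + \frac{1}{3} \cdot \frac{227}{266} = -3 + \frac{227}{798} = - \frac{2167}{798}$)
$- z{\left(-116 \right)} = \left(-1\right) \left(- \frac{2167}{798}\right) = \frac{2167}{798}$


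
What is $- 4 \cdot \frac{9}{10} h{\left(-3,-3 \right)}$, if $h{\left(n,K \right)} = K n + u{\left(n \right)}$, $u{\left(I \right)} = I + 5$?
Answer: $- \frac{198}{5} \approx -39.6$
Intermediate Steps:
$u{\left(I \right)} = 5 + I$
$h{\left(n,K \right)} = 5 + n + K n$ ($h{\left(n,K \right)} = K n + \left(5 + n\right) = 5 + n + K n$)
$- 4 \cdot \frac{9}{10} h{\left(-3,-3 \right)} = - 4 \cdot \frac{9}{10} \left(5 - 3 - -9\right) = - 4 \cdot 9 \cdot \frac{1}{10} \left(5 - 3 + 9\right) = \left(-4\right) \frac{9}{10} \cdot 11 = \left(- \frac{18}{5}\right) 11 = - \frac{198}{5}$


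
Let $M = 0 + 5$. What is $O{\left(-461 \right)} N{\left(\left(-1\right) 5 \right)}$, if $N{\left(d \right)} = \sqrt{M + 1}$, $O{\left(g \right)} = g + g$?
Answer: $- 922 \sqrt{6} \approx -2258.4$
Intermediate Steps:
$O{\left(g \right)} = 2 g$
$M = 5$
$N{\left(d \right)} = \sqrt{6}$ ($N{\left(d \right)} = \sqrt{5 + 1} = \sqrt{6}$)
$O{\left(-461 \right)} N{\left(\left(-1\right) 5 \right)} = 2 \left(-461\right) \sqrt{6} = - 922 \sqrt{6}$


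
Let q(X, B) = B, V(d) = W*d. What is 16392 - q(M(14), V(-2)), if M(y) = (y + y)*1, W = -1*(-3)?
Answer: 16398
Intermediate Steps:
W = 3
M(y) = 2*y (M(y) = (2*y)*1 = 2*y)
V(d) = 3*d
16392 - q(M(14), V(-2)) = 16392 - 3*(-2) = 16392 - 1*(-6) = 16392 + 6 = 16398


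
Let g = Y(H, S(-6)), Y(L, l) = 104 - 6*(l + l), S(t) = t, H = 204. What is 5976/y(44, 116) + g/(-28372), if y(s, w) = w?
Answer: 10595666/205697 ≈ 51.511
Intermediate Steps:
Y(L, l) = 104 - 12*l (Y(L, l) = 104 - 6*2*l = 104 - 12*l)
g = 176 (g = 104 - 12*(-6) = 104 + 72 = 176)
5976/y(44, 116) + g/(-28372) = 5976/116 + 176/(-28372) = 5976*(1/116) + 176*(-1/28372) = 1494/29 - 44/7093 = 10595666/205697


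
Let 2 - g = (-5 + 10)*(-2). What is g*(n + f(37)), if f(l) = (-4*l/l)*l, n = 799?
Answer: 7812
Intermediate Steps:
f(l) = -4*l (f(l) = (-4*1)*l = -4*l)
g = 12 (g = 2 - (-5 + 10)*(-2) = 2 - 5*(-2) = 2 - 1*(-10) = 2 + 10 = 12)
g*(n + f(37)) = 12*(799 - 4*37) = 12*(799 - 148) = 12*651 = 7812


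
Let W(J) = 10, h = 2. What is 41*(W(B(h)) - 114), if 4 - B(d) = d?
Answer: -4264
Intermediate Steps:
B(d) = 4 - d
41*(W(B(h)) - 114) = 41*(10 - 114) = 41*(-104) = -4264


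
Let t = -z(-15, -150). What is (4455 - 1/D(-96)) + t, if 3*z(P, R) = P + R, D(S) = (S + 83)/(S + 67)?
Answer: 58601/13 ≈ 4507.8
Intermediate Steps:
D(S) = (83 + S)/(67 + S)
z(P, R) = P/3 + R/3 (z(P, R) = (P + R)/3 = P/3 + R/3)
t = 55 (t = -((1/3)*(-15) + (1/3)*(-150)) = -(-5 - 50) = -1*(-55) = 55)
(4455 - 1/D(-96)) + t = (4455 - 1/((83 - 96)/(67 - 96))) + 55 = (4455 - 1/(-13/(-29))) + 55 = (4455 - 1/((-1/29*(-13)))) + 55 = (4455 - 1/13/29) + 55 = (4455 - 1*29/13) + 55 = (4455 - 29/13) + 55 = 57886/13 + 55 = 58601/13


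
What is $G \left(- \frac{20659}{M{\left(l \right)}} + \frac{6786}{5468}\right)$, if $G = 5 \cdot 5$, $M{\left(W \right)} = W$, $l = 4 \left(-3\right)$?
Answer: $\frac{706530275}{16404} \approx 43071.0$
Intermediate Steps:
$l = -12$
$G = 25$
$G \left(- \frac{20659}{M{\left(l \right)}} + \frac{6786}{5468}\right) = 25 \left(- \frac{20659}{-12} + \frac{6786}{5468}\right) = 25 \left(\left(-20659\right) \left(- \frac{1}{12}\right) + 6786 \cdot \frac{1}{5468}\right) = 25 \left(\frac{20659}{12} + \frac{3393}{2734}\right) = 25 \cdot \frac{28261211}{16404} = \frac{706530275}{16404}$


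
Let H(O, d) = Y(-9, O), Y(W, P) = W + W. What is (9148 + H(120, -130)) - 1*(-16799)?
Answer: 25929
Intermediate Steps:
Y(W, P) = 2*W
H(O, d) = -18 (H(O, d) = 2*(-9) = -18)
(9148 + H(120, -130)) - 1*(-16799) = (9148 - 18) - 1*(-16799) = 9130 + 16799 = 25929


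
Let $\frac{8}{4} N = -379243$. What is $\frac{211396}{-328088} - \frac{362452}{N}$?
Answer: $\frac{39415462581}{31106269346} \approx 1.2671$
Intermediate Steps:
$N = - \frac{379243}{2}$ ($N = \frac{1}{2} \left(-379243\right) = - \frac{379243}{2} \approx -1.8962 \cdot 10^{5}$)
$\frac{211396}{-328088} - \frac{362452}{N} = \frac{211396}{-328088} - \frac{362452}{- \frac{379243}{2}} = 211396 \left(- \frac{1}{328088}\right) - - \frac{724904}{379243} = - \frac{52849}{82022} + \frac{724904}{379243} = \frac{39415462581}{31106269346}$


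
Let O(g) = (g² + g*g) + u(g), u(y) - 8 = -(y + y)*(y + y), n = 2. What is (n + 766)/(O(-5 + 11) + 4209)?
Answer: 768/4145 ≈ 0.18528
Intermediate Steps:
u(y) = 8 - 4*y² (u(y) = 8 - (y + y)*(y + y) = 8 - 2*y*2*y = 8 - 4*y²)
O(g) = 8 - 2*g² (O(g) = (g² + g*g) + (8 - 4*g²) = (g² + g²) + (8 - 4*g²) = 2*g² + (8 - 4*g²) = 8 - 2*g²)
(n + 766)/(O(-5 + 11) + 4209) = (2 + 766)/((8 - 2*(-5 + 11)²) + 4209) = 768/((8 - 2*6²) + 4209) = 768/((8 - 2*36) + 4209) = 768/((8 - 72) + 4209) = 768/(-64 + 4209) = 768/4145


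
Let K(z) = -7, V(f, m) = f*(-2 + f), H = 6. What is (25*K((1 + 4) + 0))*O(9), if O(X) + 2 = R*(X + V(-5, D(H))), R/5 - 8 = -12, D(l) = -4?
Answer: 154350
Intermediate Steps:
R = -20 (R = 40 + 5*(-12) = 40 - 60 = -20)
O(X) = -702 - 20*X (O(X) = -2 - 20*(X - 5*(-2 - 5)) = -2 - 20*(X - 5*(-7)) = -2 - 20*(X + 35) = -2 - 20*(35 + X) = -2 + (-700 - 20*X) = -702 - 20*X)
(25*K((1 + 4) + 0))*O(9) = (25*(-7))*(-702 - 20*9) = -175*(-702 - 180) = -175*(-882) = 154350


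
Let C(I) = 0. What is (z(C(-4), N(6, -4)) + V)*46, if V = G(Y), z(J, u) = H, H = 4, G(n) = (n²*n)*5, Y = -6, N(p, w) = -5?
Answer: -49496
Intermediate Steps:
G(n) = 5*n³ (G(n) = n³*5 = 5*n³)
z(J, u) = 4
V = -1080 (V = 5*(-6)³ = 5*(-216) = -1080)
(z(C(-4), N(6, -4)) + V)*46 = (4 - 1080)*46 = -1076*46 = -49496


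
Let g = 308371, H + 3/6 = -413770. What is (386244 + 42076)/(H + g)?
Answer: -856640/210799 ≈ -4.0638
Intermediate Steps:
H = -827541/2 (H = -1/2 - 413770 = -827541/2 ≈ -4.1377e+5)
(386244 + 42076)/(H + g) = (386244 + 42076)/(-827541/2 + 308371) = 428320/(-210799/2) = 428320*(-2/210799) = -856640/210799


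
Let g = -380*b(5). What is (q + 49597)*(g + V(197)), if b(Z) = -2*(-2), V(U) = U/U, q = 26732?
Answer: -115943751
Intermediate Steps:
V(U) = 1
b(Z) = 4
g = -1520 (g = -380*4 = -1520)
(q + 49597)*(g + V(197)) = (26732 + 49597)*(-1520 + 1) = 76329*(-1519) = -115943751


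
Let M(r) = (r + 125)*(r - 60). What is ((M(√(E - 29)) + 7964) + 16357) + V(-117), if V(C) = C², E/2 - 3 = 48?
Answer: 30583 + 65*√73 ≈ 31138.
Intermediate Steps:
E = 102 (E = 6 + 2*48 = 6 + 96 = 102)
M(r) = (-60 + r)*(125 + r) (M(r) = (125 + r)*(-60 + r) = (-60 + r)*(125 + r))
((M(√(E - 29)) + 7964) + 16357) + V(-117) = (((-7500 + (√(102 - 29))² + 65*√(102 - 29)) + 7964) + 16357) + (-117)² = (((-7500 + (√73)² + 65*√73) + 7964) + 16357) + 13689 = (((-7500 + 73 + 65*√73) + 7964) + 16357) + 13689 = (((-7427 + 65*√73) + 7964) + 16357) + 13689 = ((537 + 65*√73) + 16357) + 13689 = (16894 + 65*√73) + 13689 = 30583 + 65*√73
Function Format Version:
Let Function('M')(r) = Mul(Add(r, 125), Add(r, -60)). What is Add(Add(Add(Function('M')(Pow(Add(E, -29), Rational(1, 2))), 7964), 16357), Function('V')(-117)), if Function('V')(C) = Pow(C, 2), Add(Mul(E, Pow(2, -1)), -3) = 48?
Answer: Add(30583, Mul(65, Pow(73, Rational(1, 2)))) ≈ 31138.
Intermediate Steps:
E = 102 (E = Add(6, Mul(2, 48)) = Add(6, 96) = 102)
Function('M')(r) = Mul(Add(-60, r), Add(125, r)) (Function('M')(r) = Mul(Add(125, r), Add(-60, r)) = Mul(Add(-60, r), Add(125, r)))
Add(Add(Add(Function('M')(Pow(Add(E, -29), Rational(1, 2))), 7964), 16357), Function('V')(-117)) = Add(Add(Add(Add(-7500, Pow(Pow(Add(102, -29), Rational(1, 2)), 2), Mul(65, Pow(Add(102, -29), Rational(1, 2)))), 7964), 16357), Pow(-117, 2)) = Add(Add(Add(Add(-7500, Pow(Pow(73, Rational(1, 2)), 2), Mul(65, Pow(73, Rational(1, 2)))), 7964), 16357), 13689) = Add(Add(Add(Add(-7500, 73, Mul(65, Pow(73, Rational(1, 2)))), 7964), 16357), 13689) = Add(Add(Add(Add(-7427, Mul(65, Pow(73, Rational(1, 2)))), 7964), 16357), 13689) = Add(Add(Add(537, Mul(65, Pow(73, Rational(1, 2)))), 16357), 13689) = Add(Add(16894, Mul(65, Pow(73, Rational(1, 2)))), 13689) = Add(30583, Mul(65, Pow(73, Rational(1, 2))))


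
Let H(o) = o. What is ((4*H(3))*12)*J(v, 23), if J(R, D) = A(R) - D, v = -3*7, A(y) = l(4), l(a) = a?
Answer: -2736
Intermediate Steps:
A(y) = 4
v = -21
J(R, D) = 4 - D
((4*H(3))*12)*J(v, 23) = ((4*3)*12)*(4 - 1*23) = (12*12)*(4 - 23) = 144*(-19) = -2736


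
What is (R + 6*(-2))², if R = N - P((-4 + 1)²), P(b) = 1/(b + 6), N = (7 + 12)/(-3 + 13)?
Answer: 3721/36 ≈ 103.36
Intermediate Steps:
N = 19/10 ≈ 1.9000
P(b) = 1/(6 + b)
R = 11/6 (R = 19/10 - 1/(6 + (-4 + 1)²) = 19/10 - 1/(6 + (-3)²) = 19/10 - 1/(6 + 9) = 19/10 - 1/15 = 11/6 ≈ 1.8333)
(R + 6*(-2))² = (11/6 + 6*(-2))² = (11/6 - 12)² = (-61/6)² = 3721/36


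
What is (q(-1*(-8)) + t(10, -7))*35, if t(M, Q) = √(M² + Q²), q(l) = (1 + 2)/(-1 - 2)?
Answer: -35 + 35*√149 ≈ 392.23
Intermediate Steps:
q(l) = -1 (q(l) = 3/(-3) = 3*(-⅓) = -1)
(q(-1*(-8)) + t(10, -7))*35 = (-1 + √(10² + (-7)²))*35 = (-1 + √(100 + 49))*35 = (-1 + √149)*35 = -35 + 35*√149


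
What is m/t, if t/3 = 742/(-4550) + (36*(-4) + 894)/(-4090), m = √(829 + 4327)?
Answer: -132925*√1289/69078 ≈ -69.087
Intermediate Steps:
m = 2*√1289 (m = √5156 = 2*√1289 ≈ 71.805)
t = -138156/132925 (t = 3*(742/(-4550) + (36*(-4) + 894)/(-4090)) = 3*(742*(-1/4550) + (-144 + 894)*(-1/4090)) = 3*(-53/325 + 750*(-1/4090)) = 3*(-53/325 - 75/409) = 3*(-46052/132925) = -138156/132925 ≈ -1.0394)
m/t = (2*√1289)/(-138156/132925) = (2*√1289)*(-132925/138156) = -132925*√1289/69078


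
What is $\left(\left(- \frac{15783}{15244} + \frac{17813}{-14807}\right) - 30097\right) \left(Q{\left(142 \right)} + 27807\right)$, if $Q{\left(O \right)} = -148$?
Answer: $- \frac{11053735689894283}{13277524} \approx -8.3252 \cdot 10^{8}$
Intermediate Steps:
$\left(\left(- \frac{15783}{15244} + \frac{17813}{-14807}\right) - 30097\right) \left(Q{\left(142 \right)} + 27807\right) = \left(\left(- \frac{15783}{15244} + \frac{17813}{-14807}\right) - 30097\right) \left(-148 + 27807\right) = \left(\left(\left(-15783\right) \frac{1}{15244} + 17813 \left(- \frac{1}{14807}\right)\right) - 30097\right) 27659 = \left(\left(- \frac{15783}{15244} - \frac{17813}{14807}\right) - 30097\right) 27659 = \left(- \frac{505240253}{225717908} - 30097\right) 27659 = \left(- \frac{6793937117329}{225717908}\right) 27659 = - \frac{11053735689894283}{13277524}$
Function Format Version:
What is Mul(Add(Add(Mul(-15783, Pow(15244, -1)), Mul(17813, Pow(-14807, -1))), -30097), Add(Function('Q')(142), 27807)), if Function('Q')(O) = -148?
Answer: Rational(-11053735689894283, 13277524) ≈ -8.3252e+8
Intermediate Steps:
Mul(Add(Add(Mul(-15783, Pow(15244, -1)), Mul(17813, Pow(-14807, -1))), -30097), Add(Function('Q')(142), 27807)) = Mul(Add(Add(Mul(-15783, Pow(15244, -1)), Mul(17813, Pow(-14807, -1))), -30097), Add(-148, 27807)) = Mul(Add(Add(Mul(-15783, Rational(1, 15244)), Mul(17813, Rational(-1, 14807))), -30097), 27659) = Mul(Add(Add(Rational(-15783, 15244), Rational(-17813, 14807)), -30097), 27659) = Mul(Add(Rational(-505240253, 225717908), -30097), 27659) = Mul(Rational(-6793937117329, 225717908), 27659) = Rational(-11053735689894283, 13277524)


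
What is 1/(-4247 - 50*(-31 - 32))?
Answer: -1/1097 ≈ -0.00091158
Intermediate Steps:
1/(-4247 - 50*(-31 - 32)) = 1/(-4247 - 50*(-63)) = 1/(-4247 + 3150) = 1/(-1097) = -1/1097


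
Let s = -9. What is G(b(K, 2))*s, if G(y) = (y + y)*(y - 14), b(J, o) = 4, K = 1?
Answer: 720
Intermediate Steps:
G(y) = 2*y*(-14 + y) (G(y) = (2*y)*(-14 + y) = 2*y*(-14 + y))
G(b(K, 2))*s = (2*4*(-14 + 4))*(-9) = (2*4*(-10))*(-9) = -80*(-9) = 720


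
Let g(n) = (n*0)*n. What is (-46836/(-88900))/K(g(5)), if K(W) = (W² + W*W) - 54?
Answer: -1301/133350 ≈ -0.0097563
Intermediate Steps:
g(n) = 0 (g(n) = 0*n = 0)
K(W) = -54 + 2*W² (K(W) = (W² + W²) - 54 = 2*W² - 54 = -54 + 2*W²)
(-46836/(-88900))/K(g(5)) = (-46836/(-88900))/(-54 + 2*0²) = (-46836*(-1/88900))/(-54 + 2*0) = 11709/(22225*(-54 + 0)) = (11709/22225)/(-54) = (11709/22225)*(-1/54) = -1301/133350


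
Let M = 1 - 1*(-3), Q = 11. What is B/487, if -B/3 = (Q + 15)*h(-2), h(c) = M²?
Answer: -1248/487 ≈ -2.5626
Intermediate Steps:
M = 4 (M = 1 + 3 = 4)
h(c) = 16 (h(c) = 4² = 16)
B = -1248 (B = -3*(11 + 15)*16 = -78*16 = -3*416 = -1248)
B/487 = -1248/487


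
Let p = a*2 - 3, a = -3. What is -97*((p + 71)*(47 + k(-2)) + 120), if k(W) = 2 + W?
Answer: -294298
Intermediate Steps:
p = -9 (p = -3*2 - 3 = -6 - 3 = -9)
-97*((p + 71)*(47 + k(-2)) + 120) = -97*((-9 + 71)*(47 + (2 - 2)) + 120) = -97*(62*(47 + 0) + 120) = -97*(62*47 + 120) = -97*(2914 + 120) = -97*3034 = -294298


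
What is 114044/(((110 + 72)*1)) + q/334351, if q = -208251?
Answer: 2720915983/4346563 ≈ 625.99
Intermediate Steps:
114044/(((110 + 72)*1)) + q/334351 = 114044/(((110 + 72)*1)) - 208251/334351 = 114044/((182*1)) - 208251*1/334351 = 114044/182 - 208251/334351 = 114044*(1/182) - 208251/334351 = 8146/13 - 208251/334351 = 2720915983/4346563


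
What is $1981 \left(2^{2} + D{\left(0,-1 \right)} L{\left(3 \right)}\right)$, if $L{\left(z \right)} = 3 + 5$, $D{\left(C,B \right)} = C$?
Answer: $7924$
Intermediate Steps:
$L{\left(z \right)} = 8$
$1981 \left(2^{2} + D{\left(0,-1 \right)} L{\left(3 \right)}\right) = 1981 \left(2^{2} + 0 \cdot 8\right) = 1981 \left(4 + 0\right) = 1981 \cdot 4 = 7924$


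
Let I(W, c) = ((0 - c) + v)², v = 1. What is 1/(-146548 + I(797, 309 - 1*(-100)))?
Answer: 1/19916 ≈ 5.0211e-5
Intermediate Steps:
I(W, c) = (1 - c)² (I(W, c) = ((0 - c) + 1)² = (-c + 1)² = (1 - c)²)
1/(-146548 + I(797, 309 - 1*(-100))) = 1/(-146548 + (-1 + (309 - 1*(-100)))²) = 1/(-146548 + (-1 + (309 + 100))²) = 1/(-146548 + (-1 + 409)²) = 1/(-146548 + 408²) = 1/(-146548 + 166464) = 1/19916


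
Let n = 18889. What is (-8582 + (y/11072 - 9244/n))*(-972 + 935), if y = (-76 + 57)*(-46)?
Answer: 33205960933903/104569504 ≈ 3.1755e+5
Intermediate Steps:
y = 874 (y = -19*(-46) = 874)
(-8582 + (y/11072 - 9244/n))*(-972 + 935) = (-8582 + (874/11072 - 9244/18889))*(-972 + 935) = (-8582 + (874*(1/11072) - 9244*1/18889))*(-37) = (-8582 + (437/5536 - 9244/18889))*(-37) = (-8582 - 42920291/104569504)*(-37) = -897458403619/104569504*(-37) = 33205960933903/104569504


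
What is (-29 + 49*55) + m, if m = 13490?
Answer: 16156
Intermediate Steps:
(-29 + 49*55) + m = (-29 + 49*55) + 13490 = (-29 + 2695) + 13490 = 2666 + 13490 = 16156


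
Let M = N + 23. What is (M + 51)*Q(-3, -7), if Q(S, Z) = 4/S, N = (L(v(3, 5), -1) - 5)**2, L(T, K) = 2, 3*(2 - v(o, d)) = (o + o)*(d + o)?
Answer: -332/3 ≈ -110.67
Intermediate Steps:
v(o, d) = 2 - 2*o*(d + o)/3 (v(o, d) = 2 - (o + o)*(d + o)/3 = 2 - 2*o*(d + o)/3)
N = 9 (N = (2 - 5)**2 = (-3)**2 = 9)
M = 32 (M = 9 + 23 = 32)
(M + 51)*Q(-3, -7) = (32 + 51)*(4/(-3)) = 83*(4*(-1/3)) = 83*(-4/3) = -332/3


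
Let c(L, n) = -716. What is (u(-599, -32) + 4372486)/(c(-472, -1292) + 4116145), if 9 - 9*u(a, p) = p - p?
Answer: 4372487/4115429 ≈ 1.0625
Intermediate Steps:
u(a, p) = 1 (u(a, p) = 1 - (p - p)/9 = 1 - ⅑*0 = 1 + 0 = 1)
(u(-599, -32) + 4372486)/(c(-472, -1292) + 4116145) = (1 + 4372486)/(-716 + 4116145) = 4372487/4115429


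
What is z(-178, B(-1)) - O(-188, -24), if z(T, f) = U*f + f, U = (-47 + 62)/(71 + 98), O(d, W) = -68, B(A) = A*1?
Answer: 11308/169 ≈ 66.911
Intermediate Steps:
B(A) = A
U = 15/169 ≈ 0.088757
z(T, f) = 184*f/169 (z(T, f) = 15*f/169 + f = 184*f/169)
z(-178, B(-1)) - O(-188, -24) = (184/169)*(-1) - 1*(-68) = -184/169 + 68 = 11308/169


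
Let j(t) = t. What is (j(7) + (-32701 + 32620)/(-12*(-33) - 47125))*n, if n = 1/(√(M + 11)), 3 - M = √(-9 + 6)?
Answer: 327184/(46729*√(14 - I*√3)) ≈ 1.8607 + 0.11466*I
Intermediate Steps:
M = 3 - I*√3 (M = 3 - √(-9 + 6) = 3 - √(-3) = 3 - I*√3 ≈ 3.0 - 1.732*I)
n = (14 - I*√3)^(-½) (n = 1/(√((3 - I*√3) + 11)) = 1/(√(14 - I*√3)) = (14 - I*√3)^(-½) ≈ 0.26574 + 0.016376*I)
(j(7) + (-32701 + 32620)/(-12*(-33) - 47125))*n = (7 + (-32701 + 32620)/(-12*(-33) - 47125))/√(14 - I*√3) = (7 - 81/(396 - 47125))/√(14 - I*√3) = (7 - 81/(-46729))/√(14 - I*√3) = (7 - 81*(-1/46729))/√(14 - I*√3) = (7 + 81/46729)/√(14 - I*√3) = 327184/(46729*√(14 - I*√3))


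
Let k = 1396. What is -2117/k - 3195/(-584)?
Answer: 805973/203816 ≈ 3.9544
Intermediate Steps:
-2117/k - 3195/(-584) = -2117/1396 - 3195/(-584) = -2117*1/1396 - 3195*(-1/584) = -2117/1396 + 3195/584 = 805973/203816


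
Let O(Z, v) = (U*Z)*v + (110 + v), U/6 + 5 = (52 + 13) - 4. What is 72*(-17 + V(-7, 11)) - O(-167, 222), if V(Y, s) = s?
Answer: 12456100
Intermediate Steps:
U = 336 (U = -30 + 6*((52 + 13) - 4) = -30 + 6*(65 - 4) = -30 + 6*61 = -30 + 366 = 336)
O(Z, v) = 110 + v + 336*Z*v (O(Z, v) = (336*Z)*v + (110 + v) = 336*Z*v + (110 + v) = 110 + v + 336*Z*v)
72*(-17 + V(-7, 11)) - O(-167, 222) = 72*(-17 + 11) - (110 + 222 + 336*(-167)*222) = 72*(-6) - (110 + 222 - 12456864) = -432 - 1*(-12456532) = -432 + 12456532 = 12456100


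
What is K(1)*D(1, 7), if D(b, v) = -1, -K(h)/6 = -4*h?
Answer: -24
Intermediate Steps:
K(h) = 24*h (K(h) = -(-24)*h = 24*h)
K(1)*D(1, 7) = (24*1)*(-1) = 24*(-1) = -24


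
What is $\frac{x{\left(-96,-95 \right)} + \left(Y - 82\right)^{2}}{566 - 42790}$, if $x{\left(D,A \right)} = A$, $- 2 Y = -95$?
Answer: $- \frac{337}{12992} \approx -0.025939$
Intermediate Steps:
$Y = \frac{95}{2}$ ($Y = \left(- \frac{1}{2}\right) \left(-95\right) = \frac{95}{2} \approx 47.5$)
$\frac{x{\left(-96,-95 \right)} + \left(Y - 82\right)^{2}}{566 - 42790} = \frac{-95 + \left(\frac{95}{2} - 82\right)^{2}}{566 - 42790} = \frac{-95 + \left(- \frac{69}{2}\right)^{2}}{-42224} = \left(-95 + \frac{4761}{4}\right) \left(- \frac{1}{42224}\right) = \frac{4381}{4} \left(- \frac{1}{42224}\right) = - \frac{337}{12992}$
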